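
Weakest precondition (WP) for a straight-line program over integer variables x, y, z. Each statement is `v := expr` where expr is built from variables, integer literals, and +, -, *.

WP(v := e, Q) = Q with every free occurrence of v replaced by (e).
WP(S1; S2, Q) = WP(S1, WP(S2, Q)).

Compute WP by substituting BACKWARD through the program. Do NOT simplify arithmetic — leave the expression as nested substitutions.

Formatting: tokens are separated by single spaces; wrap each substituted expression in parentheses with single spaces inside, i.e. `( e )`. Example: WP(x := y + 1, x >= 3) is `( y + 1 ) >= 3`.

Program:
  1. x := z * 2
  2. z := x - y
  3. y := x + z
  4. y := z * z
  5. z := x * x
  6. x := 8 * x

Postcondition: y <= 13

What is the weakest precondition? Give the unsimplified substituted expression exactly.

post: y <= 13
stmt 6: x := 8 * x  -- replace 0 occurrence(s) of x with (8 * x)
  => y <= 13
stmt 5: z := x * x  -- replace 0 occurrence(s) of z with (x * x)
  => y <= 13
stmt 4: y := z * z  -- replace 1 occurrence(s) of y with (z * z)
  => ( z * z ) <= 13
stmt 3: y := x + z  -- replace 0 occurrence(s) of y with (x + z)
  => ( z * z ) <= 13
stmt 2: z := x - y  -- replace 2 occurrence(s) of z with (x - y)
  => ( ( x - y ) * ( x - y ) ) <= 13
stmt 1: x := z * 2  -- replace 2 occurrence(s) of x with (z * 2)
  => ( ( ( z * 2 ) - y ) * ( ( z * 2 ) - y ) ) <= 13

Answer: ( ( ( z * 2 ) - y ) * ( ( z * 2 ) - y ) ) <= 13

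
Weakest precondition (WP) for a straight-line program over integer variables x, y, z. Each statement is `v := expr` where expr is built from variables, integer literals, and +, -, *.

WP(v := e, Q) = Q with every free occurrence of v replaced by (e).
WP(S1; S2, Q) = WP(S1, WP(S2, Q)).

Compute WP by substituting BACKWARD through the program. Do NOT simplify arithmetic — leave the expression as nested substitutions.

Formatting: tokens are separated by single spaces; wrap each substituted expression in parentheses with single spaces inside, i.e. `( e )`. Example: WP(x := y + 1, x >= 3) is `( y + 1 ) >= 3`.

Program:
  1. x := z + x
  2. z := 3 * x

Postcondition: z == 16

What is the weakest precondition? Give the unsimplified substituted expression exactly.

Answer: ( 3 * ( z + x ) ) == 16

Derivation:
post: z == 16
stmt 2: z := 3 * x  -- replace 1 occurrence(s) of z with (3 * x)
  => ( 3 * x ) == 16
stmt 1: x := z + x  -- replace 1 occurrence(s) of x with (z + x)
  => ( 3 * ( z + x ) ) == 16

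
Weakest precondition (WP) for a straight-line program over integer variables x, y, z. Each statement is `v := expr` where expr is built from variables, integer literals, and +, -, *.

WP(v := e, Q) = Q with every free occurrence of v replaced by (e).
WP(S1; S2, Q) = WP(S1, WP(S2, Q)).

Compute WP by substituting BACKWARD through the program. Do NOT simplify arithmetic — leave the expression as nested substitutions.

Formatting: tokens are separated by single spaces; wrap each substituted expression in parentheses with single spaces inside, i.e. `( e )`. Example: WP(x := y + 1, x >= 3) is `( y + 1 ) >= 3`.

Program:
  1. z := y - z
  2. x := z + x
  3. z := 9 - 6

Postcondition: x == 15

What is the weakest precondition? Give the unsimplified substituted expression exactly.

post: x == 15
stmt 3: z := 9 - 6  -- replace 0 occurrence(s) of z with (9 - 6)
  => x == 15
stmt 2: x := z + x  -- replace 1 occurrence(s) of x with (z + x)
  => ( z + x ) == 15
stmt 1: z := y - z  -- replace 1 occurrence(s) of z with (y - z)
  => ( ( y - z ) + x ) == 15

Answer: ( ( y - z ) + x ) == 15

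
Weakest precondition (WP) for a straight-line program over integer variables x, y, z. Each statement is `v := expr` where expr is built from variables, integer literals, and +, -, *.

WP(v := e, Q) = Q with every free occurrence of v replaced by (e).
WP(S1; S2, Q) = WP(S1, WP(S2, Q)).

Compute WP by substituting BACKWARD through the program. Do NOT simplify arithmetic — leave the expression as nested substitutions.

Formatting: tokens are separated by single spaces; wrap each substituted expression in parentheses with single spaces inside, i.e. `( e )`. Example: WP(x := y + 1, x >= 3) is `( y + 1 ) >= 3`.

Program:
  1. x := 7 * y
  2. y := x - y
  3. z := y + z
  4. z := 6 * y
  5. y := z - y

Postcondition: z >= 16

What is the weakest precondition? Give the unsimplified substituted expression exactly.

post: z >= 16
stmt 5: y := z - y  -- replace 0 occurrence(s) of y with (z - y)
  => z >= 16
stmt 4: z := 6 * y  -- replace 1 occurrence(s) of z with (6 * y)
  => ( 6 * y ) >= 16
stmt 3: z := y + z  -- replace 0 occurrence(s) of z with (y + z)
  => ( 6 * y ) >= 16
stmt 2: y := x - y  -- replace 1 occurrence(s) of y with (x - y)
  => ( 6 * ( x - y ) ) >= 16
stmt 1: x := 7 * y  -- replace 1 occurrence(s) of x with (7 * y)
  => ( 6 * ( ( 7 * y ) - y ) ) >= 16

Answer: ( 6 * ( ( 7 * y ) - y ) ) >= 16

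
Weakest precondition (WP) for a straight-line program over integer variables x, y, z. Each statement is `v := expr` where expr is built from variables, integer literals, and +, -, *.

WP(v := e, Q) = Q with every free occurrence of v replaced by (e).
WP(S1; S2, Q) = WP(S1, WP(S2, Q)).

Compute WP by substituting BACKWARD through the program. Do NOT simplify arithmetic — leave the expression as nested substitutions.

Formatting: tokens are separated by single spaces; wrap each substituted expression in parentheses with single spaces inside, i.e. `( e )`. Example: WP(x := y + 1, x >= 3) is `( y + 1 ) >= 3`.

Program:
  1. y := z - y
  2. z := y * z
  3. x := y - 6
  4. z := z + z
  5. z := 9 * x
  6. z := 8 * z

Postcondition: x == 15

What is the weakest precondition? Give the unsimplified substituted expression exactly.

post: x == 15
stmt 6: z := 8 * z  -- replace 0 occurrence(s) of z with (8 * z)
  => x == 15
stmt 5: z := 9 * x  -- replace 0 occurrence(s) of z with (9 * x)
  => x == 15
stmt 4: z := z + z  -- replace 0 occurrence(s) of z with (z + z)
  => x == 15
stmt 3: x := y - 6  -- replace 1 occurrence(s) of x with (y - 6)
  => ( y - 6 ) == 15
stmt 2: z := y * z  -- replace 0 occurrence(s) of z with (y * z)
  => ( y - 6 ) == 15
stmt 1: y := z - y  -- replace 1 occurrence(s) of y with (z - y)
  => ( ( z - y ) - 6 ) == 15

Answer: ( ( z - y ) - 6 ) == 15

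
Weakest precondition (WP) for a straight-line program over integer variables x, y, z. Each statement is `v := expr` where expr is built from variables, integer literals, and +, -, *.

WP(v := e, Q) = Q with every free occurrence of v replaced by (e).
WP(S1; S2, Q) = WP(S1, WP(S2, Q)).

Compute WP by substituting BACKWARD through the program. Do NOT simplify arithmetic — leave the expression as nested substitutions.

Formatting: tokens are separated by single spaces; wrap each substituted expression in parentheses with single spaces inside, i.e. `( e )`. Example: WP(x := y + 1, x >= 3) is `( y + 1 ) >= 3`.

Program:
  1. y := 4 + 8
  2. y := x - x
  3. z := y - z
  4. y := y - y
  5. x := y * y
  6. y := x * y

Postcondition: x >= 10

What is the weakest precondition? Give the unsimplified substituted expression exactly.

post: x >= 10
stmt 6: y := x * y  -- replace 0 occurrence(s) of y with (x * y)
  => x >= 10
stmt 5: x := y * y  -- replace 1 occurrence(s) of x with (y * y)
  => ( y * y ) >= 10
stmt 4: y := y - y  -- replace 2 occurrence(s) of y with (y - y)
  => ( ( y - y ) * ( y - y ) ) >= 10
stmt 3: z := y - z  -- replace 0 occurrence(s) of z with (y - z)
  => ( ( y - y ) * ( y - y ) ) >= 10
stmt 2: y := x - x  -- replace 4 occurrence(s) of y with (x - x)
  => ( ( ( x - x ) - ( x - x ) ) * ( ( x - x ) - ( x - x ) ) ) >= 10
stmt 1: y := 4 + 8  -- replace 0 occurrence(s) of y with (4 + 8)
  => ( ( ( x - x ) - ( x - x ) ) * ( ( x - x ) - ( x - x ) ) ) >= 10

Answer: ( ( ( x - x ) - ( x - x ) ) * ( ( x - x ) - ( x - x ) ) ) >= 10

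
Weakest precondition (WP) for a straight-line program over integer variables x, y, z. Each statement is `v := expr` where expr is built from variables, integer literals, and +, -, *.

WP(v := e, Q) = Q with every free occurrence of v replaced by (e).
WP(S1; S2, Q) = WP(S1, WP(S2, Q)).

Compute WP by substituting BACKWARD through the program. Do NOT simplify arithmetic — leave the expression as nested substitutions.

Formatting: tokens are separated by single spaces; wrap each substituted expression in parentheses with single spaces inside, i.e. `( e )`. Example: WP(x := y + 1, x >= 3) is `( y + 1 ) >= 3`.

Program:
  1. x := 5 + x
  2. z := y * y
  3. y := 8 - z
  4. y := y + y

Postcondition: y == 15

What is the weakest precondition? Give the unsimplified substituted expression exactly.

Answer: ( ( 8 - ( y * y ) ) + ( 8 - ( y * y ) ) ) == 15

Derivation:
post: y == 15
stmt 4: y := y + y  -- replace 1 occurrence(s) of y with (y + y)
  => ( y + y ) == 15
stmt 3: y := 8 - z  -- replace 2 occurrence(s) of y with (8 - z)
  => ( ( 8 - z ) + ( 8 - z ) ) == 15
stmt 2: z := y * y  -- replace 2 occurrence(s) of z with (y * y)
  => ( ( 8 - ( y * y ) ) + ( 8 - ( y * y ) ) ) == 15
stmt 1: x := 5 + x  -- replace 0 occurrence(s) of x with (5 + x)
  => ( ( 8 - ( y * y ) ) + ( 8 - ( y * y ) ) ) == 15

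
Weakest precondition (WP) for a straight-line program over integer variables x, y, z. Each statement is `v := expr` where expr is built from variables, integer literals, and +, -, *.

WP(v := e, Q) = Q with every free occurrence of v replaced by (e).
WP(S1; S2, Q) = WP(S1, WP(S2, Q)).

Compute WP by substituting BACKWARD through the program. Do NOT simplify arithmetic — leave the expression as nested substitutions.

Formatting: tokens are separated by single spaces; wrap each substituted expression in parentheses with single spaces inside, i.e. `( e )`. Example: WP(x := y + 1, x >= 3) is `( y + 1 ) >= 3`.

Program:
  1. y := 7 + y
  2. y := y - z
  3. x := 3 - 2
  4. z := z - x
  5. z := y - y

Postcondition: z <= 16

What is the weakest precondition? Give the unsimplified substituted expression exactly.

Answer: ( ( ( 7 + y ) - z ) - ( ( 7 + y ) - z ) ) <= 16

Derivation:
post: z <= 16
stmt 5: z := y - y  -- replace 1 occurrence(s) of z with (y - y)
  => ( y - y ) <= 16
stmt 4: z := z - x  -- replace 0 occurrence(s) of z with (z - x)
  => ( y - y ) <= 16
stmt 3: x := 3 - 2  -- replace 0 occurrence(s) of x with (3 - 2)
  => ( y - y ) <= 16
stmt 2: y := y - z  -- replace 2 occurrence(s) of y with (y - z)
  => ( ( y - z ) - ( y - z ) ) <= 16
stmt 1: y := 7 + y  -- replace 2 occurrence(s) of y with (7 + y)
  => ( ( ( 7 + y ) - z ) - ( ( 7 + y ) - z ) ) <= 16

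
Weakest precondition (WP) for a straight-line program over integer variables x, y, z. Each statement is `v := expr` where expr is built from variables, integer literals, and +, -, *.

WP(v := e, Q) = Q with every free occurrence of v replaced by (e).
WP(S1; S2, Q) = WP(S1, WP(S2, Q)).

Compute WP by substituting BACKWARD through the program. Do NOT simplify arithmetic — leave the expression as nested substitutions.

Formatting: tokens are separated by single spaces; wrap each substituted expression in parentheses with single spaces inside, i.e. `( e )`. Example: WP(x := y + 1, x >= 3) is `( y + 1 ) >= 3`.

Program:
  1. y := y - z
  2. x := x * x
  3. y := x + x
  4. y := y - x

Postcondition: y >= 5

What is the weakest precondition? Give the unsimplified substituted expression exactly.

post: y >= 5
stmt 4: y := y - x  -- replace 1 occurrence(s) of y with (y - x)
  => ( y - x ) >= 5
stmt 3: y := x + x  -- replace 1 occurrence(s) of y with (x + x)
  => ( ( x + x ) - x ) >= 5
stmt 2: x := x * x  -- replace 3 occurrence(s) of x with (x * x)
  => ( ( ( x * x ) + ( x * x ) ) - ( x * x ) ) >= 5
stmt 1: y := y - z  -- replace 0 occurrence(s) of y with (y - z)
  => ( ( ( x * x ) + ( x * x ) ) - ( x * x ) ) >= 5

Answer: ( ( ( x * x ) + ( x * x ) ) - ( x * x ) ) >= 5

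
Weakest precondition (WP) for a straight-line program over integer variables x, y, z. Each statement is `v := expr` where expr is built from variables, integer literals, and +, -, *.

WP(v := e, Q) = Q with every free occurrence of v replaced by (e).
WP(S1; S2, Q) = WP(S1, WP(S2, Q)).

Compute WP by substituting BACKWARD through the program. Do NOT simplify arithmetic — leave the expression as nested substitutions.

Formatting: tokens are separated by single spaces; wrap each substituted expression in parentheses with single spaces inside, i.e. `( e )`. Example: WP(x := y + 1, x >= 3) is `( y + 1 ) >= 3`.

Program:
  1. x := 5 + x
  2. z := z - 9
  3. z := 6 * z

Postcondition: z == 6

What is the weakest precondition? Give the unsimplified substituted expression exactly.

post: z == 6
stmt 3: z := 6 * z  -- replace 1 occurrence(s) of z with (6 * z)
  => ( 6 * z ) == 6
stmt 2: z := z - 9  -- replace 1 occurrence(s) of z with (z - 9)
  => ( 6 * ( z - 9 ) ) == 6
stmt 1: x := 5 + x  -- replace 0 occurrence(s) of x with (5 + x)
  => ( 6 * ( z - 9 ) ) == 6

Answer: ( 6 * ( z - 9 ) ) == 6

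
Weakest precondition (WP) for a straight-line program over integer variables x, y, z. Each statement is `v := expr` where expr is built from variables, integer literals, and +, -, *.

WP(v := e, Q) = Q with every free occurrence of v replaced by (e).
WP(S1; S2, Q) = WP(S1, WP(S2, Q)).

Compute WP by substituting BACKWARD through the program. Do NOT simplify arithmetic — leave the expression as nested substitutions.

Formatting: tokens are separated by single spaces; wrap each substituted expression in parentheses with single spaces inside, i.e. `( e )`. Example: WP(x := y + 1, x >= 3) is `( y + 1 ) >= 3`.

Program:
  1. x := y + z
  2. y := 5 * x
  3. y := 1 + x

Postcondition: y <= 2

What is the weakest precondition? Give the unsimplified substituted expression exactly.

Answer: ( 1 + ( y + z ) ) <= 2

Derivation:
post: y <= 2
stmt 3: y := 1 + x  -- replace 1 occurrence(s) of y with (1 + x)
  => ( 1 + x ) <= 2
stmt 2: y := 5 * x  -- replace 0 occurrence(s) of y with (5 * x)
  => ( 1 + x ) <= 2
stmt 1: x := y + z  -- replace 1 occurrence(s) of x with (y + z)
  => ( 1 + ( y + z ) ) <= 2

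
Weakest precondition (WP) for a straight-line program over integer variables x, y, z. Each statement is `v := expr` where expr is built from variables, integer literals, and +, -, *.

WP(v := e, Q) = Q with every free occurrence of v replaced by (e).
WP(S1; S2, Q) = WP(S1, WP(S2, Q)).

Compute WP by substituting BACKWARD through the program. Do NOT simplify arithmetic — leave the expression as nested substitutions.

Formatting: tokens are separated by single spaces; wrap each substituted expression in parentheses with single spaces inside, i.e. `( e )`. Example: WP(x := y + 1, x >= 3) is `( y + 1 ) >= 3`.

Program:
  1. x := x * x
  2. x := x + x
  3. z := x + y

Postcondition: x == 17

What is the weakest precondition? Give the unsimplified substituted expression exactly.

post: x == 17
stmt 3: z := x + y  -- replace 0 occurrence(s) of z with (x + y)
  => x == 17
stmt 2: x := x + x  -- replace 1 occurrence(s) of x with (x + x)
  => ( x + x ) == 17
stmt 1: x := x * x  -- replace 2 occurrence(s) of x with (x * x)
  => ( ( x * x ) + ( x * x ) ) == 17

Answer: ( ( x * x ) + ( x * x ) ) == 17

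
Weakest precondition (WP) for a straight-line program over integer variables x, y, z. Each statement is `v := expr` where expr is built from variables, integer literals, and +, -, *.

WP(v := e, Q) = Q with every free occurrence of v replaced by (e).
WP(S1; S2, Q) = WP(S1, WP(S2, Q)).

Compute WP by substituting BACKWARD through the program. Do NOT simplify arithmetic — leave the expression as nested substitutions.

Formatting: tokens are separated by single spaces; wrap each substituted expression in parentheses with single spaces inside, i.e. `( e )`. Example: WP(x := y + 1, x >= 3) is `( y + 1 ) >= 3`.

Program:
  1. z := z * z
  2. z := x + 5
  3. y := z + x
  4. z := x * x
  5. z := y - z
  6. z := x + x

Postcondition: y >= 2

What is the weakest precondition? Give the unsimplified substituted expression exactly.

post: y >= 2
stmt 6: z := x + x  -- replace 0 occurrence(s) of z with (x + x)
  => y >= 2
stmt 5: z := y - z  -- replace 0 occurrence(s) of z with (y - z)
  => y >= 2
stmt 4: z := x * x  -- replace 0 occurrence(s) of z with (x * x)
  => y >= 2
stmt 3: y := z + x  -- replace 1 occurrence(s) of y with (z + x)
  => ( z + x ) >= 2
stmt 2: z := x + 5  -- replace 1 occurrence(s) of z with (x + 5)
  => ( ( x + 5 ) + x ) >= 2
stmt 1: z := z * z  -- replace 0 occurrence(s) of z with (z * z)
  => ( ( x + 5 ) + x ) >= 2

Answer: ( ( x + 5 ) + x ) >= 2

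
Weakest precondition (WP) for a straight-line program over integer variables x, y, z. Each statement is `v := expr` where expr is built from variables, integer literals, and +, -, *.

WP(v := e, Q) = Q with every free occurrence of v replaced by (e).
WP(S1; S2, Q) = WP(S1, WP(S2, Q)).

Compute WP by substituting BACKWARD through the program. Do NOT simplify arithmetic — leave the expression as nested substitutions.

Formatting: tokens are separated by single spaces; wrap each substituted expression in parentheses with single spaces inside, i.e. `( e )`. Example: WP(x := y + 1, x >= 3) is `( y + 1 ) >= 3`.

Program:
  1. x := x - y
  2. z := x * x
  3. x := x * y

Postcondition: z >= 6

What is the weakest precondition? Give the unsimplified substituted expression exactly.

Answer: ( ( x - y ) * ( x - y ) ) >= 6

Derivation:
post: z >= 6
stmt 3: x := x * y  -- replace 0 occurrence(s) of x with (x * y)
  => z >= 6
stmt 2: z := x * x  -- replace 1 occurrence(s) of z with (x * x)
  => ( x * x ) >= 6
stmt 1: x := x - y  -- replace 2 occurrence(s) of x with (x - y)
  => ( ( x - y ) * ( x - y ) ) >= 6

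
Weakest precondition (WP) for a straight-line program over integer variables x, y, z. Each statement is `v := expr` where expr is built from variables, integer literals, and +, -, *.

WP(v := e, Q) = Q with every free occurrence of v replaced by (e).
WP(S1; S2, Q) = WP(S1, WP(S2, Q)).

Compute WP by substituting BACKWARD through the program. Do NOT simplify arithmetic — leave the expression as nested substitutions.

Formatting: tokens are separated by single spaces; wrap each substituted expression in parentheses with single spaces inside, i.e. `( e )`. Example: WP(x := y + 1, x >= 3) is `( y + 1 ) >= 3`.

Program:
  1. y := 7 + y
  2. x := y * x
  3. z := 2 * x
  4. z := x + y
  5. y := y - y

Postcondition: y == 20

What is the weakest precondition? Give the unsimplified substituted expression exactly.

Answer: ( ( 7 + y ) - ( 7 + y ) ) == 20

Derivation:
post: y == 20
stmt 5: y := y - y  -- replace 1 occurrence(s) of y with (y - y)
  => ( y - y ) == 20
stmt 4: z := x + y  -- replace 0 occurrence(s) of z with (x + y)
  => ( y - y ) == 20
stmt 3: z := 2 * x  -- replace 0 occurrence(s) of z with (2 * x)
  => ( y - y ) == 20
stmt 2: x := y * x  -- replace 0 occurrence(s) of x with (y * x)
  => ( y - y ) == 20
stmt 1: y := 7 + y  -- replace 2 occurrence(s) of y with (7 + y)
  => ( ( 7 + y ) - ( 7 + y ) ) == 20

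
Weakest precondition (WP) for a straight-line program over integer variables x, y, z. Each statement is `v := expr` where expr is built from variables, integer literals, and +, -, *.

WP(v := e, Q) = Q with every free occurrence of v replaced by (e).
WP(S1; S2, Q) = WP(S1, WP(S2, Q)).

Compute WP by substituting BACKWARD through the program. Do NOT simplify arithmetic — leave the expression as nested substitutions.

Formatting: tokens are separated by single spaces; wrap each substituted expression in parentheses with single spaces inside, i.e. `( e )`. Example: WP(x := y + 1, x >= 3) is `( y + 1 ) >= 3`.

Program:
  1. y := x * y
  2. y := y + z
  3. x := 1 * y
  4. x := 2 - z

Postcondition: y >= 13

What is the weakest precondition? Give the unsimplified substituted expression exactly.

Answer: ( ( x * y ) + z ) >= 13

Derivation:
post: y >= 13
stmt 4: x := 2 - z  -- replace 0 occurrence(s) of x with (2 - z)
  => y >= 13
stmt 3: x := 1 * y  -- replace 0 occurrence(s) of x with (1 * y)
  => y >= 13
stmt 2: y := y + z  -- replace 1 occurrence(s) of y with (y + z)
  => ( y + z ) >= 13
stmt 1: y := x * y  -- replace 1 occurrence(s) of y with (x * y)
  => ( ( x * y ) + z ) >= 13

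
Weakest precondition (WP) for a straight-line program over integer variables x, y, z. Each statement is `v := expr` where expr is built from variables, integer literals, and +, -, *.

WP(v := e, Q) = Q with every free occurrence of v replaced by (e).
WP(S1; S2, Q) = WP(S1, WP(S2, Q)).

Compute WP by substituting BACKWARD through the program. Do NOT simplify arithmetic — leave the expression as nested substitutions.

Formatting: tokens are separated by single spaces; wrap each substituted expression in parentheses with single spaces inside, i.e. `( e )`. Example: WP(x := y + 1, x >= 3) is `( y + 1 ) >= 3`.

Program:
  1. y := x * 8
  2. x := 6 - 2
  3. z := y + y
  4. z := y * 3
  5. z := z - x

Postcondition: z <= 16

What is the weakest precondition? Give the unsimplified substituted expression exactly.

post: z <= 16
stmt 5: z := z - x  -- replace 1 occurrence(s) of z with (z - x)
  => ( z - x ) <= 16
stmt 4: z := y * 3  -- replace 1 occurrence(s) of z with (y * 3)
  => ( ( y * 3 ) - x ) <= 16
stmt 3: z := y + y  -- replace 0 occurrence(s) of z with (y + y)
  => ( ( y * 3 ) - x ) <= 16
stmt 2: x := 6 - 2  -- replace 1 occurrence(s) of x with (6 - 2)
  => ( ( y * 3 ) - ( 6 - 2 ) ) <= 16
stmt 1: y := x * 8  -- replace 1 occurrence(s) of y with (x * 8)
  => ( ( ( x * 8 ) * 3 ) - ( 6 - 2 ) ) <= 16

Answer: ( ( ( x * 8 ) * 3 ) - ( 6 - 2 ) ) <= 16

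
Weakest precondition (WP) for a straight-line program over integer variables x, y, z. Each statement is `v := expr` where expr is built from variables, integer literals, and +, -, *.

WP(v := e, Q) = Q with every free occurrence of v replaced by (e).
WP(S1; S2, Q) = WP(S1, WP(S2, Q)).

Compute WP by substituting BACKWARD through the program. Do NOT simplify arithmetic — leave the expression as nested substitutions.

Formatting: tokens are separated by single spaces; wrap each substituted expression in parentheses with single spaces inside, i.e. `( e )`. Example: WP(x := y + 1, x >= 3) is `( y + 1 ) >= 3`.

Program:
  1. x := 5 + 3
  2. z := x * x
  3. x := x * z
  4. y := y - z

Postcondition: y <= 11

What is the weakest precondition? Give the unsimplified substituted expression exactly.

post: y <= 11
stmt 4: y := y - z  -- replace 1 occurrence(s) of y with (y - z)
  => ( y - z ) <= 11
stmt 3: x := x * z  -- replace 0 occurrence(s) of x with (x * z)
  => ( y - z ) <= 11
stmt 2: z := x * x  -- replace 1 occurrence(s) of z with (x * x)
  => ( y - ( x * x ) ) <= 11
stmt 1: x := 5 + 3  -- replace 2 occurrence(s) of x with (5 + 3)
  => ( y - ( ( 5 + 3 ) * ( 5 + 3 ) ) ) <= 11

Answer: ( y - ( ( 5 + 3 ) * ( 5 + 3 ) ) ) <= 11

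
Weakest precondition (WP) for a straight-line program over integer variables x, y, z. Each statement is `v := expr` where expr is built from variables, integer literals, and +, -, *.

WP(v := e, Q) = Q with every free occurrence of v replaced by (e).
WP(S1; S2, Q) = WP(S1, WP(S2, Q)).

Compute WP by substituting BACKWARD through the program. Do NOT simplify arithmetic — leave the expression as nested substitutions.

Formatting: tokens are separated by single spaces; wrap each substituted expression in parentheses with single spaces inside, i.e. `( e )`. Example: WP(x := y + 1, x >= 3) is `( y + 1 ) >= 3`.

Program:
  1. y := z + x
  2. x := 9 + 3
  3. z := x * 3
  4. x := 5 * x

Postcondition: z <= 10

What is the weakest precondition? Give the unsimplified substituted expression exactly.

post: z <= 10
stmt 4: x := 5 * x  -- replace 0 occurrence(s) of x with (5 * x)
  => z <= 10
stmt 3: z := x * 3  -- replace 1 occurrence(s) of z with (x * 3)
  => ( x * 3 ) <= 10
stmt 2: x := 9 + 3  -- replace 1 occurrence(s) of x with (9 + 3)
  => ( ( 9 + 3 ) * 3 ) <= 10
stmt 1: y := z + x  -- replace 0 occurrence(s) of y with (z + x)
  => ( ( 9 + 3 ) * 3 ) <= 10

Answer: ( ( 9 + 3 ) * 3 ) <= 10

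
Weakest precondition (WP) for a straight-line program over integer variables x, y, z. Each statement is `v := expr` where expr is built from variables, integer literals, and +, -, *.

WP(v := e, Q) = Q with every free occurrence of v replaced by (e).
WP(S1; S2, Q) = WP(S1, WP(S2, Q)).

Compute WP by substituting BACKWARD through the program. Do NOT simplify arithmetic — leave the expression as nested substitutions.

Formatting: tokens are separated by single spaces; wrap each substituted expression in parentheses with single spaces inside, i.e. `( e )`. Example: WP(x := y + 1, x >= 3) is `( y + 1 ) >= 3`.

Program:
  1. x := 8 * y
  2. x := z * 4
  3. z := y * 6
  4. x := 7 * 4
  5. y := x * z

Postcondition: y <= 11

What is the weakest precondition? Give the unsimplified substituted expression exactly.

Answer: ( ( 7 * 4 ) * ( y * 6 ) ) <= 11

Derivation:
post: y <= 11
stmt 5: y := x * z  -- replace 1 occurrence(s) of y with (x * z)
  => ( x * z ) <= 11
stmt 4: x := 7 * 4  -- replace 1 occurrence(s) of x with (7 * 4)
  => ( ( 7 * 4 ) * z ) <= 11
stmt 3: z := y * 6  -- replace 1 occurrence(s) of z with (y * 6)
  => ( ( 7 * 4 ) * ( y * 6 ) ) <= 11
stmt 2: x := z * 4  -- replace 0 occurrence(s) of x with (z * 4)
  => ( ( 7 * 4 ) * ( y * 6 ) ) <= 11
stmt 1: x := 8 * y  -- replace 0 occurrence(s) of x with (8 * y)
  => ( ( 7 * 4 ) * ( y * 6 ) ) <= 11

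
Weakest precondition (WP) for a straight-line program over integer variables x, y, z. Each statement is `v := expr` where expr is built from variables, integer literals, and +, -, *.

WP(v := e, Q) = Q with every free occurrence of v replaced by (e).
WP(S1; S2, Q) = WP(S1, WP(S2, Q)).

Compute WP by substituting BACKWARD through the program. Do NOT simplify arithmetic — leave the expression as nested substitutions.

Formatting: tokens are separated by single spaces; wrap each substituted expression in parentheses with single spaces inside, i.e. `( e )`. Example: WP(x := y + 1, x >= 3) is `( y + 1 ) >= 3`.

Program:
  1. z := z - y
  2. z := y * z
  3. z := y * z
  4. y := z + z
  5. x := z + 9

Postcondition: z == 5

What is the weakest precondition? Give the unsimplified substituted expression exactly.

Answer: ( y * ( y * ( z - y ) ) ) == 5

Derivation:
post: z == 5
stmt 5: x := z + 9  -- replace 0 occurrence(s) of x with (z + 9)
  => z == 5
stmt 4: y := z + z  -- replace 0 occurrence(s) of y with (z + z)
  => z == 5
stmt 3: z := y * z  -- replace 1 occurrence(s) of z with (y * z)
  => ( y * z ) == 5
stmt 2: z := y * z  -- replace 1 occurrence(s) of z with (y * z)
  => ( y * ( y * z ) ) == 5
stmt 1: z := z - y  -- replace 1 occurrence(s) of z with (z - y)
  => ( y * ( y * ( z - y ) ) ) == 5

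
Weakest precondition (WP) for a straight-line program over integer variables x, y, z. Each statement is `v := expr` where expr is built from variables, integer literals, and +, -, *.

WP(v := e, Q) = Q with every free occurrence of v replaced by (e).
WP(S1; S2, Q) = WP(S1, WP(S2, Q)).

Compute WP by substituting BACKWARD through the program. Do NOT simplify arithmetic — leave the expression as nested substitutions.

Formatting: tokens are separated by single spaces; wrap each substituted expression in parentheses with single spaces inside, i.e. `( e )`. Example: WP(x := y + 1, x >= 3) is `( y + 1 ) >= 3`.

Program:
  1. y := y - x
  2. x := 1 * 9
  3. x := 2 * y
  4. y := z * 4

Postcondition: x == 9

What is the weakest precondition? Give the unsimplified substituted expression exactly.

Answer: ( 2 * ( y - x ) ) == 9

Derivation:
post: x == 9
stmt 4: y := z * 4  -- replace 0 occurrence(s) of y with (z * 4)
  => x == 9
stmt 3: x := 2 * y  -- replace 1 occurrence(s) of x with (2 * y)
  => ( 2 * y ) == 9
stmt 2: x := 1 * 9  -- replace 0 occurrence(s) of x with (1 * 9)
  => ( 2 * y ) == 9
stmt 1: y := y - x  -- replace 1 occurrence(s) of y with (y - x)
  => ( 2 * ( y - x ) ) == 9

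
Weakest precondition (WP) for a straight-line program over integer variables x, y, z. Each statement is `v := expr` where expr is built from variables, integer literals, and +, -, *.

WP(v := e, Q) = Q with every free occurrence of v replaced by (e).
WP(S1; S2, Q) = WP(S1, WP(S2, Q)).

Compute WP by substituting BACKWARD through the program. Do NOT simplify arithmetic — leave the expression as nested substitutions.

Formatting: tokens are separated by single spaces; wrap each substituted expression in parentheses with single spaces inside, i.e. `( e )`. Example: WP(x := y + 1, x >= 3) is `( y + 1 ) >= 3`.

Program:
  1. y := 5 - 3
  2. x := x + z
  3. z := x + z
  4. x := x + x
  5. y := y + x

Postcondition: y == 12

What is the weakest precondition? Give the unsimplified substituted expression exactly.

post: y == 12
stmt 5: y := y + x  -- replace 1 occurrence(s) of y with (y + x)
  => ( y + x ) == 12
stmt 4: x := x + x  -- replace 1 occurrence(s) of x with (x + x)
  => ( y + ( x + x ) ) == 12
stmt 3: z := x + z  -- replace 0 occurrence(s) of z with (x + z)
  => ( y + ( x + x ) ) == 12
stmt 2: x := x + z  -- replace 2 occurrence(s) of x with (x + z)
  => ( y + ( ( x + z ) + ( x + z ) ) ) == 12
stmt 1: y := 5 - 3  -- replace 1 occurrence(s) of y with (5 - 3)
  => ( ( 5 - 3 ) + ( ( x + z ) + ( x + z ) ) ) == 12

Answer: ( ( 5 - 3 ) + ( ( x + z ) + ( x + z ) ) ) == 12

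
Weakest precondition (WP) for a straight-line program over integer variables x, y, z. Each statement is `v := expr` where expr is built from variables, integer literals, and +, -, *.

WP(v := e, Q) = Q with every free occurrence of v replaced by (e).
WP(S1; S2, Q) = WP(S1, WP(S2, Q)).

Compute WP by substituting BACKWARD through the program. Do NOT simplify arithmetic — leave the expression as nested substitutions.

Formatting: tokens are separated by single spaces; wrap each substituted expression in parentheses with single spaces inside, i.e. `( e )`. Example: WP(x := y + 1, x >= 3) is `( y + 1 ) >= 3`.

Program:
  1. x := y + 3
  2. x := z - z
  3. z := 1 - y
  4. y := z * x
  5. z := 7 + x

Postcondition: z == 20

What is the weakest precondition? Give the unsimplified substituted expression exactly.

post: z == 20
stmt 5: z := 7 + x  -- replace 1 occurrence(s) of z with (7 + x)
  => ( 7 + x ) == 20
stmt 4: y := z * x  -- replace 0 occurrence(s) of y with (z * x)
  => ( 7 + x ) == 20
stmt 3: z := 1 - y  -- replace 0 occurrence(s) of z with (1 - y)
  => ( 7 + x ) == 20
stmt 2: x := z - z  -- replace 1 occurrence(s) of x with (z - z)
  => ( 7 + ( z - z ) ) == 20
stmt 1: x := y + 3  -- replace 0 occurrence(s) of x with (y + 3)
  => ( 7 + ( z - z ) ) == 20

Answer: ( 7 + ( z - z ) ) == 20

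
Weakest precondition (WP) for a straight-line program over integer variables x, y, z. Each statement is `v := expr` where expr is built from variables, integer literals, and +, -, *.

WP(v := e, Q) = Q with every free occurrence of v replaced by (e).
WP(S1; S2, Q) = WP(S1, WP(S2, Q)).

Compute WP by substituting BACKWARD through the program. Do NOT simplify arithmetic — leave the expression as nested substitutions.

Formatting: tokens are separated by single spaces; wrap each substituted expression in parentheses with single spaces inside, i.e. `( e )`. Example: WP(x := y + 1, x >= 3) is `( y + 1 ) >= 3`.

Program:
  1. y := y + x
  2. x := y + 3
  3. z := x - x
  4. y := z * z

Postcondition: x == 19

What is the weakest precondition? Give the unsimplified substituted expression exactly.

Answer: ( ( y + x ) + 3 ) == 19

Derivation:
post: x == 19
stmt 4: y := z * z  -- replace 0 occurrence(s) of y with (z * z)
  => x == 19
stmt 3: z := x - x  -- replace 0 occurrence(s) of z with (x - x)
  => x == 19
stmt 2: x := y + 3  -- replace 1 occurrence(s) of x with (y + 3)
  => ( y + 3 ) == 19
stmt 1: y := y + x  -- replace 1 occurrence(s) of y with (y + x)
  => ( ( y + x ) + 3 ) == 19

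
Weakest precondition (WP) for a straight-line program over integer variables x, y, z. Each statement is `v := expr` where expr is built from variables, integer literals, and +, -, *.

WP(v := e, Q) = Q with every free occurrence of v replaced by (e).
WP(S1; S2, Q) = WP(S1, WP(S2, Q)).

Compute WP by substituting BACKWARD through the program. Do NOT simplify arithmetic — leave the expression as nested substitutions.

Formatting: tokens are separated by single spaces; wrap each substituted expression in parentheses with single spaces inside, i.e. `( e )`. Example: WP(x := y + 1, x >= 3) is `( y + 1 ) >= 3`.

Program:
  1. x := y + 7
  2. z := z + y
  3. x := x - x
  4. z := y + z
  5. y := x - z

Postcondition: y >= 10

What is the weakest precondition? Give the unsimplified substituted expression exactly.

Answer: ( ( ( y + 7 ) - ( y + 7 ) ) - ( y + ( z + y ) ) ) >= 10

Derivation:
post: y >= 10
stmt 5: y := x - z  -- replace 1 occurrence(s) of y with (x - z)
  => ( x - z ) >= 10
stmt 4: z := y + z  -- replace 1 occurrence(s) of z with (y + z)
  => ( x - ( y + z ) ) >= 10
stmt 3: x := x - x  -- replace 1 occurrence(s) of x with (x - x)
  => ( ( x - x ) - ( y + z ) ) >= 10
stmt 2: z := z + y  -- replace 1 occurrence(s) of z with (z + y)
  => ( ( x - x ) - ( y + ( z + y ) ) ) >= 10
stmt 1: x := y + 7  -- replace 2 occurrence(s) of x with (y + 7)
  => ( ( ( y + 7 ) - ( y + 7 ) ) - ( y + ( z + y ) ) ) >= 10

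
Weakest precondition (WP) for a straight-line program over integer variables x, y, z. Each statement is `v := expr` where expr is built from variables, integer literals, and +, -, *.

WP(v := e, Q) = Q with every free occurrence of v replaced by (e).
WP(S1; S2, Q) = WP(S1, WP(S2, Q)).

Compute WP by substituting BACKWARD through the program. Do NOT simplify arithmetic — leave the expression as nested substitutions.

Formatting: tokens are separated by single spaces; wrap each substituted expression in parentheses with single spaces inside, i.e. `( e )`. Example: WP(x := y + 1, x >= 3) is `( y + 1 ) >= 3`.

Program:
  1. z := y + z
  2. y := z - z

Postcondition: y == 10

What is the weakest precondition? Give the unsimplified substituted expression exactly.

post: y == 10
stmt 2: y := z - z  -- replace 1 occurrence(s) of y with (z - z)
  => ( z - z ) == 10
stmt 1: z := y + z  -- replace 2 occurrence(s) of z with (y + z)
  => ( ( y + z ) - ( y + z ) ) == 10

Answer: ( ( y + z ) - ( y + z ) ) == 10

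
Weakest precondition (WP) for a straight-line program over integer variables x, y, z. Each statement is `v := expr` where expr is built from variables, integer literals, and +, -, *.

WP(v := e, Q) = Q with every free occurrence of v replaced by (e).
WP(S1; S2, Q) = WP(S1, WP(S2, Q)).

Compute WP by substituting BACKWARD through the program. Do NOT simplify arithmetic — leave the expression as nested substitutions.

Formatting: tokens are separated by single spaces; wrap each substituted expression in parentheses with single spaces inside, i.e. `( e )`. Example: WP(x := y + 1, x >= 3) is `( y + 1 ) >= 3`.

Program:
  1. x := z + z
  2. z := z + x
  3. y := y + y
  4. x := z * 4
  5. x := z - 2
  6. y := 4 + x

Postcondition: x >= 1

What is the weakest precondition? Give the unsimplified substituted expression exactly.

Answer: ( ( z + ( z + z ) ) - 2 ) >= 1

Derivation:
post: x >= 1
stmt 6: y := 4 + x  -- replace 0 occurrence(s) of y with (4 + x)
  => x >= 1
stmt 5: x := z - 2  -- replace 1 occurrence(s) of x with (z - 2)
  => ( z - 2 ) >= 1
stmt 4: x := z * 4  -- replace 0 occurrence(s) of x with (z * 4)
  => ( z - 2 ) >= 1
stmt 3: y := y + y  -- replace 0 occurrence(s) of y with (y + y)
  => ( z - 2 ) >= 1
stmt 2: z := z + x  -- replace 1 occurrence(s) of z with (z + x)
  => ( ( z + x ) - 2 ) >= 1
stmt 1: x := z + z  -- replace 1 occurrence(s) of x with (z + z)
  => ( ( z + ( z + z ) ) - 2 ) >= 1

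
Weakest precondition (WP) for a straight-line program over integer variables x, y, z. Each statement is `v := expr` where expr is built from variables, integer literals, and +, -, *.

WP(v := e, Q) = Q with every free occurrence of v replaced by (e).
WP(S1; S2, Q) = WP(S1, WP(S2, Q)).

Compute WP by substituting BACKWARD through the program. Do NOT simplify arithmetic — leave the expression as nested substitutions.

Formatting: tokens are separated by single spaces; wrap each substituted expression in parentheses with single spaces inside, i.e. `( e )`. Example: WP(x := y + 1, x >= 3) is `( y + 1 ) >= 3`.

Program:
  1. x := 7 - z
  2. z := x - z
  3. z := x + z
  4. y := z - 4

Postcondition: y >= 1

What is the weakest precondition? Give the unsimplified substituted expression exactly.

Answer: ( ( ( 7 - z ) + ( ( 7 - z ) - z ) ) - 4 ) >= 1

Derivation:
post: y >= 1
stmt 4: y := z - 4  -- replace 1 occurrence(s) of y with (z - 4)
  => ( z - 4 ) >= 1
stmt 3: z := x + z  -- replace 1 occurrence(s) of z with (x + z)
  => ( ( x + z ) - 4 ) >= 1
stmt 2: z := x - z  -- replace 1 occurrence(s) of z with (x - z)
  => ( ( x + ( x - z ) ) - 4 ) >= 1
stmt 1: x := 7 - z  -- replace 2 occurrence(s) of x with (7 - z)
  => ( ( ( 7 - z ) + ( ( 7 - z ) - z ) ) - 4 ) >= 1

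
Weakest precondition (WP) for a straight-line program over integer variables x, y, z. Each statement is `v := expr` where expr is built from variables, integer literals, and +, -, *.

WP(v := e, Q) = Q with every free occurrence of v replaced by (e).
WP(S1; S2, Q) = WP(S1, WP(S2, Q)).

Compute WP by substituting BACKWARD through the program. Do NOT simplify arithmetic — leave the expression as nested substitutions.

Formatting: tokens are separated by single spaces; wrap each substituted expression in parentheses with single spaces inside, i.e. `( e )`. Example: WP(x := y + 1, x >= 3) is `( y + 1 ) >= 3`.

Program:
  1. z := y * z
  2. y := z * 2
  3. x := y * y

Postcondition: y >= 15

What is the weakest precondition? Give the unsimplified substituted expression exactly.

post: y >= 15
stmt 3: x := y * y  -- replace 0 occurrence(s) of x with (y * y)
  => y >= 15
stmt 2: y := z * 2  -- replace 1 occurrence(s) of y with (z * 2)
  => ( z * 2 ) >= 15
stmt 1: z := y * z  -- replace 1 occurrence(s) of z with (y * z)
  => ( ( y * z ) * 2 ) >= 15

Answer: ( ( y * z ) * 2 ) >= 15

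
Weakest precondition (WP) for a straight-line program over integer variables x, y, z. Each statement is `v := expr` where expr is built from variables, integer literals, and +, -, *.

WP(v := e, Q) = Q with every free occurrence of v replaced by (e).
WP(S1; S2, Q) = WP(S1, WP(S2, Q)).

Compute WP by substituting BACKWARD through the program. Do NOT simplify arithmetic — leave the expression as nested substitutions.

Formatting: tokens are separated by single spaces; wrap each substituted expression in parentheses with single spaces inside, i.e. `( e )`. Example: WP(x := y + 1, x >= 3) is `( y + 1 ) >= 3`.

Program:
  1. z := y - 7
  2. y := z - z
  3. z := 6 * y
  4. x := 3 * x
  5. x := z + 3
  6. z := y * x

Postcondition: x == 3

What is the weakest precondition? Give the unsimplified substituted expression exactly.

post: x == 3
stmt 6: z := y * x  -- replace 0 occurrence(s) of z with (y * x)
  => x == 3
stmt 5: x := z + 3  -- replace 1 occurrence(s) of x with (z + 3)
  => ( z + 3 ) == 3
stmt 4: x := 3 * x  -- replace 0 occurrence(s) of x with (3 * x)
  => ( z + 3 ) == 3
stmt 3: z := 6 * y  -- replace 1 occurrence(s) of z with (6 * y)
  => ( ( 6 * y ) + 3 ) == 3
stmt 2: y := z - z  -- replace 1 occurrence(s) of y with (z - z)
  => ( ( 6 * ( z - z ) ) + 3 ) == 3
stmt 1: z := y - 7  -- replace 2 occurrence(s) of z with (y - 7)
  => ( ( 6 * ( ( y - 7 ) - ( y - 7 ) ) ) + 3 ) == 3

Answer: ( ( 6 * ( ( y - 7 ) - ( y - 7 ) ) ) + 3 ) == 3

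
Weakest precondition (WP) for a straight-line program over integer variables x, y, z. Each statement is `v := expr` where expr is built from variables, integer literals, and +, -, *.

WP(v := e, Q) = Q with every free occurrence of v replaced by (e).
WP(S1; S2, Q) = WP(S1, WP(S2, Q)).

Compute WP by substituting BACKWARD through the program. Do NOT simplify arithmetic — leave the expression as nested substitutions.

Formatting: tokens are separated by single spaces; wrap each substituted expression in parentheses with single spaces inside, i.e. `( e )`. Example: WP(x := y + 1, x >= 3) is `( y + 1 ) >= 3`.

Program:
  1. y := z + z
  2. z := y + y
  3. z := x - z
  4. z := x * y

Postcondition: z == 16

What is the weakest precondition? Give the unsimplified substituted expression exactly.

post: z == 16
stmt 4: z := x * y  -- replace 1 occurrence(s) of z with (x * y)
  => ( x * y ) == 16
stmt 3: z := x - z  -- replace 0 occurrence(s) of z with (x - z)
  => ( x * y ) == 16
stmt 2: z := y + y  -- replace 0 occurrence(s) of z with (y + y)
  => ( x * y ) == 16
stmt 1: y := z + z  -- replace 1 occurrence(s) of y with (z + z)
  => ( x * ( z + z ) ) == 16

Answer: ( x * ( z + z ) ) == 16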